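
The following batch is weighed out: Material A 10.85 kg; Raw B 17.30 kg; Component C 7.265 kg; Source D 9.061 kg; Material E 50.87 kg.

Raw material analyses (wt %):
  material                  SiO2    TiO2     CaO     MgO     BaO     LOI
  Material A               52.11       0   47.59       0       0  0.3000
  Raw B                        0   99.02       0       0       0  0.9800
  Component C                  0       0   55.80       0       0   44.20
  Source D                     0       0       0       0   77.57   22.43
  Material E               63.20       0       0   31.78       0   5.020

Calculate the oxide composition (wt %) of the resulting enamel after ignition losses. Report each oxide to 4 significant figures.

All internal work carries exact precision at all times; intermediates are rounded off to 4 significant figures when displayed — a single rounding produces each reported figure. All derived quantities are computed in exact precision (glass mass, the yield, totals, five oxide percentages, ignition loss) starting from the weights on 87.35 kg of glass, as written in the problem or the answer.
What the batch supplies per oxide:
  SiO2: 10.85·0.5211 + 50.87·0.6320 = 37.80 kg
  TiO2: 17.30·0.9902 = 17.13 kg
  CaO: 10.85·0.4759 + 7.265·0.5580 = 9.217 kg
  MgO: 50.87·0.3178 = 16.17 kg
  BaO: 9.061·0.7757 = 7.029 kg
LOI: 10.85·0.003000 + 17.30·0.009800 + 7.265·0.4420 + 9.061·0.2243 + 50.87·0.05020 = 7.999 kg
Glass mass = batch − LOI = 95.35 − 7.999 = 87.35 kg (= the summed oxide contributions)
each wt % is 100 × oxide ÷ glass

Glass mass = 87.35 kg (batch 95.35 − LOI 7.999).
Composition: SiO2 43.28%, TiO2 19.61%, CaO 10.55%, MgO 18.51%, BaO 8.047%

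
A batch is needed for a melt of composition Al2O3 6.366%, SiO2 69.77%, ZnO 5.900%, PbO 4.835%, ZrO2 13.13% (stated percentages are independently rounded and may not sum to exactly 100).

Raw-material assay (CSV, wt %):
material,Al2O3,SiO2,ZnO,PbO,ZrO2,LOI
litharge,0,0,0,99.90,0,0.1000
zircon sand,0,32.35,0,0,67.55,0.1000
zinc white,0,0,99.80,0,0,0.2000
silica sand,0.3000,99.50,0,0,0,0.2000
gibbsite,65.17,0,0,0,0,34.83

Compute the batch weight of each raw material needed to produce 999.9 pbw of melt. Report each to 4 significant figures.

Batch per 999.9 pbw melt:
  litharge: 48.39 pbw
  zircon sand: 194.4 pbw
  zinc white: 59.11 pbw
  silica sand: 637.9 pbw
  gibbsite: 94.74 pbw
Total batch = 1035 pbw; LOI loss = 34.63 pbw; yield = 96.65%

All arithmetic maintains full float precision in all steps. Working values are printed rounded to four significant figures at each printed step; every reported figure is rounded a single time; the derived quantities are rebuilt in full precision (LOI, totals, five oxide percentages, glass mass, the yield) from the batch weights at 999.9 pbw of glass, as given in either problem or answer.
Oxide-by-oxide targets in 999.9 pbw melt:
  Al2O3: 6.366% × 999.9 = 63.65 pbw
  SiO2: 69.77% × 999.9 = 697.6 pbw
  ZnO: 5.900% × 999.9 = 58.99 pbw
  PbO: 4.835% × 999.9 = 48.35 pbw
  ZrO2: 13.13% × 999.9 = 131.3 pbw
Oxide-by-oxide audit on the weights just shown, at the basis given (summed amounts equal target values given rounding of the digits):
  Al2O3: 637.9·0.003000 + 94.74·0.6517 = 63.66 pbw (target 63.65 pbw)
  SiO2: 194.4·0.3235 + 637.9·0.9950 = 697.6 pbw (target 697.6 pbw)
  ZnO: 59.11·0.9980 = 58.99 pbw (target 58.99 pbw)
  PbO: 48.39·0.9990 = 48.34 pbw (target 48.35 pbw)
  ZrO2: 194.4·0.6755 = 131.3 pbw (target 131.3 pbw)
The glass-mass cross-check: whole batch net of LOI = 999.9 pbw (the Σ of target masses is 999.9 pbw; with the basis standing at 999.9 pbw — differing by rounding only).
Whole-batch sum: Σ batch = 1035 pbw; LOI loss = Σ batch·LOI = 34.63 pbw; the yield ratio, glass ÷ batch: 96.65%.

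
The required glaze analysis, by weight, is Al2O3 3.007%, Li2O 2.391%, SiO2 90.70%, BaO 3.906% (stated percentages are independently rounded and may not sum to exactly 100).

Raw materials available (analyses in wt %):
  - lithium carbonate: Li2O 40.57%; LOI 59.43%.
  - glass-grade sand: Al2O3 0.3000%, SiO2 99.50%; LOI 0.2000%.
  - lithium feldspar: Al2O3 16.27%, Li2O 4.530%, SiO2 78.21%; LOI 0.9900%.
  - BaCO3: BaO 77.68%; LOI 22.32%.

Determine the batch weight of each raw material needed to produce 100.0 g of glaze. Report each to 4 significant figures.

Mid-chain values are displayed rounded off to 4 significant digits in the working. Full precision is held at all times. Each reported figure is rounded once only. Derived quantities, including yield, the four compositions, ignition loss, net glass mass, totals, are carried from the weighed amounts at 100.0 g of glass in full precision as they appear in the problem or the answer.
The oxide mass targets at 100.0 g glaze:
  Al2O3: 3.007% × 100.0 = 3.007 g
  Li2O: 2.391% × 100.0 = 2.391 g
  SiO2: 90.70% × 100.0 = 90.70 g
  BaO: 3.906% × 100.0 = 3.906 g
A balance pass over the oxides, working from each reported weight, on the stated basis (oxide sums agree with the targets given rounding of the digits):
  Al2O3: 77.76·0.003000 + 17.05·0.1627 = 3.007 g (target 3.007 g)
  Li2O: 3.990·0.4057 + 17.05·0.04530 = 2.391 g (target 2.391 g)
  SiO2: 77.76·0.9950 + 17.05·0.7821 = 90.71 g (target 90.70 g)
  BaO: 5.028·0.7768 = 3.906 g (target 3.906 g)
Mass balance on the glass: total charge less LOI = 100.0 g (targets for the oxides total 100.0 g; versus the stated basis of 100.0 g — gaps are rounding artifacts).
Batch total: Σ batch = 103.8 g; the LOI term Σ batch·LOI equals 3.818 g; the yield ratio, glass ÷ batch: 96.32%.

Batch per 100.0 g glaze:
  lithium carbonate: 3.990 g
  glass-grade sand: 77.76 g
  lithium feldspar: 17.05 g
  BaCO3: 5.028 g
Total batch = 103.8 g; LOI loss = 3.818 g; yield = 96.32%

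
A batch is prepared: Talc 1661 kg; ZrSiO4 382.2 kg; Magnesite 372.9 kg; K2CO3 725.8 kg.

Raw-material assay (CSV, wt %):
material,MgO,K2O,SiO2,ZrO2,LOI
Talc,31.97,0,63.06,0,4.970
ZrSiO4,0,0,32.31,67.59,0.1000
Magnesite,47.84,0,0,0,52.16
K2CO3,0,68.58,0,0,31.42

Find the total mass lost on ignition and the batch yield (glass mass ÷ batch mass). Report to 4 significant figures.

The working math keeps full precision end to end; mid-chain values appear rounded to 4 significant figures on the page; each reported number is rounded only once. The derived quantities are recomputed in exact precision (the totals, yield, the four compositions, LOI, net glass mass) from the weighed amounts per 2636 kg of glass as set out in question or answer.
LOI of each material in turn:
  Talc: 1661 × 0.04970 = 82.55 kg
  ZrSiO4: 382.2 × 0.001000 = 0.3822 kg
  Magnesite: 372.9 × 0.5216 = 194.5 kg
  K2CO3: 725.8 × 0.3142 = 228.0 kg
Total LOI = 505.5 kg
Glass = batch − LOI = 3142 − 505.5 = 2636 kg

LOI loss = 505.5 kg; glass = 2636 kg; yield = 83.91%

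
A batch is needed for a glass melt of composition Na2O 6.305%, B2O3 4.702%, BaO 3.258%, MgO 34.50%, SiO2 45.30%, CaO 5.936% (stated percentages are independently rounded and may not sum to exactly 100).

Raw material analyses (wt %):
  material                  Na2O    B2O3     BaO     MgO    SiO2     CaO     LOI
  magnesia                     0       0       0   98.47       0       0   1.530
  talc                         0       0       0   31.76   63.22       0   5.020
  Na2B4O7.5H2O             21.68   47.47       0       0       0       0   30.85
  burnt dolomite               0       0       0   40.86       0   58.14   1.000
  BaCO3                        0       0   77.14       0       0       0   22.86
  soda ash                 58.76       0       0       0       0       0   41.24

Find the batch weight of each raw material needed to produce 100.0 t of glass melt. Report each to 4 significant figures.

Batch per 100.0 t glass melt:
  magnesia: 7.688 t
  talc: 71.65 t
  Na2B4O7.5H2O: 9.905 t
  burnt dolomite: 10.21 t
  BaCO3: 4.223 t
  soda ash: 7.075 t
Total batch = 110.8 t; LOI loss = 10.76 t; yield = 90.29%

Working values are displayed rounded off to 4 significant figures as written; each numeric step carries exact precision in every operation — each reported number includes exactly one rounding. All derived quantities are rebuilt starting from the weights for 100.0 t of glass in full float precision (the yield, six oxide percentages, the totals, ignition loss, net glass mass), precisely as stated by the question or the answer.
The oxide mass targets at 100.0 t glass melt:
  Na2O: 6.305% × 100.0 = 6.305 t
  B2O3: 4.702% × 100.0 = 4.702 t
  BaO: 3.258% × 100.0 = 3.258 t
  MgO: 34.50% × 100.0 = 34.50 t
  SiO2: 45.30% × 100.0 = 45.30 t
  CaO: 5.936% × 100.0 = 5.936 t
Balance tally, oxide-wise, using the reported weights, for the quoted basis mass (delivered sums recover each target net of answer rounding effects):
  Na2O: 9.905·0.2168 + 7.075·0.5876 = 6.305 t (target 6.305 t)
  B2O3: 9.905·0.4747 = 4.702 t (target 4.702 t)
  BaO: 4.223·0.7714 = 3.258 t (target 3.258 t)
  MgO: 7.688·0.9847 + 71.65·0.3176 + 10.21·0.4086 = 34.50 t (target 34.50 t)
  SiO2: 71.65·0.6322 = 45.30 t (target 45.30 t)
  CaO: 10.21·0.5814 = 5.936 t (target 5.936 t)
Consistency of the glass mass: the batch minus its LOI: 100.0 t (targets for the oxides total 100.0 t; basis as stated: 100.0 t — a pure rounding effect).
Batch total: Σ batch = 110.8 t; LOI removed, Σ of batch·LOI: 10.76 t; the yield ratio, glass ÷ batch: 90.29%.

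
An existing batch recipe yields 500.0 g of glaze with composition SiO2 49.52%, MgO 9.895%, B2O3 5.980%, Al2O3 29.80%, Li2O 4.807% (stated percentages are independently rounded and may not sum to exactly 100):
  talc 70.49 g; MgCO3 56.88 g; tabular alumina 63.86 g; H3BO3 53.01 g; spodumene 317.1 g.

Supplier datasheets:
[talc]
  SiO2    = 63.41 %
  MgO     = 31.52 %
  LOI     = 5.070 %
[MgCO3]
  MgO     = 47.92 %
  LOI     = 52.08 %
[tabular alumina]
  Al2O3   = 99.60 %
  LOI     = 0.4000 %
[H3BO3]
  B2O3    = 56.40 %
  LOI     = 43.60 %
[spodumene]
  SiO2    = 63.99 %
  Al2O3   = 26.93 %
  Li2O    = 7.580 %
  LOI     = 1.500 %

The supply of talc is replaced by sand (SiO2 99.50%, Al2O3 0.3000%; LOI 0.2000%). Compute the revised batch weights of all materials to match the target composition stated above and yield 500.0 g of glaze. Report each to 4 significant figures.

Revised batch per 500.0 g glaze:
  sand: 44.92 g
  MgCO3: 103.2 g
  tabular alumina: 63.73 g
  H3BO3: 53.01 g
  spodumene: 317.1 g
Total batch = 582.0 g; LOI loss = 81.96 g

In-progress results appear rounded off to 4 significant figures between the steps. All arithmetic keeps full float precision all the way through. Every reported result includes exactly one rounding — derived quantities, which include ignition loss, net glass mass, the five compositions, yield, totals, are computed in full float precision, as set out in the question or the answer, from the weighed amounts for 500.0 g of glass.
The oxide mass targets at 500.0 g glaze:
  SiO2: 49.52% × 500.0 = 247.6 g
  MgO: 9.895% × 500.0 = 49.48 g
  B2O3: 5.980% × 500.0 = 29.90 g
  Al2O3: 29.80% × 500.0 = 149.0 g
  Li2O: 4.807% × 500.0 = 24.04 g
Per-oxide balance check from the weights as reported, against the basis in use (sums match the target masses up to rounding of the answer):
  SiO2: 44.92·0.9950 + 317.1·0.6399 = 247.6 g (target 247.6 g)
  MgO: 103.2·0.4792 = 49.45 g (target 49.48 g)
  B2O3: 53.01·0.5640 = 29.90 g (target 29.90 g)
  Al2O3: 44.92·0.003000 + 63.73·0.9960 + 317.1·0.2693 = 149.0 g (target 149.0 g)
  Li2O: 317.1·0.07580 = 24.04 g (target 24.04 g)
Auditing the glass mass value: Σ batch − LOI loss = 500.0 g (the targets, summed, come to 500.0 g; stated basis 500.0 g — rounding explains the deltas).
Adding the batch up: Σ batch = 582.0 g; LOI removed, Σ of batch·LOI: 81.96 g; yield: glass divided by total = 85.92%.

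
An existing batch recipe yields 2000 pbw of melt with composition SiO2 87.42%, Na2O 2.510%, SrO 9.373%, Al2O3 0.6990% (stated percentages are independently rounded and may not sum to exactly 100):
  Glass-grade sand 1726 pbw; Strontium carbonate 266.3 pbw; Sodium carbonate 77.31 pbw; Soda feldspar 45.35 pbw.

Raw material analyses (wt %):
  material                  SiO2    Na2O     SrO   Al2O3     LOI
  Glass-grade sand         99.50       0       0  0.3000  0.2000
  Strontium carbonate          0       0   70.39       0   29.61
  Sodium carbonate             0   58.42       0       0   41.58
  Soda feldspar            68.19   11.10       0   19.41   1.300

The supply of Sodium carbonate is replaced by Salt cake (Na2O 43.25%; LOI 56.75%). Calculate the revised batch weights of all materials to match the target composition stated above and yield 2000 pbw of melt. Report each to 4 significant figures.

The whole derivation maintains full precision in every operation. Working values appear, rounded to 4 significant figures, within the worked lines; a single rounding yields each reported figure; the derived quantities are computed using the weight values for 2000 pbw of glass at full precision (totals, LOI, the four compositions, the yield, glass mass) as given in question or answer.
Oxide mass targets, per 2000 pbw melt:
  SiO2: 87.42% × 2000 = 1748 pbw
  Na2O: 2.510% × 2000 = 50.20 pbw
  SrO: 9.373% × 2000 = 187.5 pbw
  Al2O3: 0.6990% × 2000 = 13.98 pbw
Per-oxide balance check applying the batch weights above, on the stated basis (sum by sum, the targets are met net of answer rounding effects):
  SiO2: 1726·0.9950 + 45.35·0.6819 = 1748 pbw (target 1748 pbw)
  Na2O: 104.4·0.4325 + 45.35·0.1110 = 50.19 pbw (target 50.20 pbw)
  SrO: 266.3·0.7039 = 187.4 pbw (target 187.5 pbw)
  Al2O3: 1726·0.003000 + 45.35·0.1941 = 13.98 pbw (target 13.98 pbw)
Auditing the glass mass value: whole batch net of LOI = 2000 pbw (the Σ of target masses is 2000 pbw; stated basis 2000 pbw — gaps are rounding artifacts).
Batch total: Σ batch = 2142 pbw; the LOI term Σ batch·LOI equals 142.1 pbw; yield = glass ÷ total batch = 93.36%.

Revised batch per 2000 pbw melt:
  Glass-grade sand: 1726 pbw
  Strontium carbonate: 266.3 pbw
  Salt cake: 104.4 pbw
  Soda feldspar: 45.35 pbw
Total batch = 2142 pbw; LOI loss = 142.1 pbw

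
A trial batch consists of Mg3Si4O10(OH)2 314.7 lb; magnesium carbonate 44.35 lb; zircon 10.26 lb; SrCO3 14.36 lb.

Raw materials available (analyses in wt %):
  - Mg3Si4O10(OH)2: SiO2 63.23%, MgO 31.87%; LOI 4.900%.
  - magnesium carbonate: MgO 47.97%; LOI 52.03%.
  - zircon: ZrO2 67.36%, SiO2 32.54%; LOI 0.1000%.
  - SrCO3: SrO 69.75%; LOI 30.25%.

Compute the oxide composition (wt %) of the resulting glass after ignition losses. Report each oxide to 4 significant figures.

Glass mass = 340.8 lb (batch 383.7 − LOI 42.85).
Composition: ZrO2 2.028%, SrO 2.939%, SiO2 59.36%, MgO 35.67%

Full precision is maintained through the solve. In-progress results are printed, with 4-significant-figure rounding, within the worked lines — each reported value is rounded only once; derived quantities are computed from the weighed amounts per 340.8 lb of glass in full float precision (the totals, LOI, the yield, four oxide percentages, glass mass) precisely as stated by either problem or answer.
Oxide masses out of the charge:
  ZrO2: 10.26·0.6736 = 6.911 lb
  SrO: 14.36·0.6975 = 10.02 lb
  SiO2: 314.7·0.6323 + 10.26·0.3254 = 202.3 lb
  MgO: 314.7·0.3187 + 44.35·0.4797 = 121.6 lb
LOI: 314.7·0.04900 + 44.35·0.5203 + 10.26·0.001000 + 14.36·0.3025 = 42.85 lb
Glass mass = batch − LOI = 383.7 − 42.85 = 340.8 lb (= the summed oxide contributions)
wt % = oxide mass / glass mass × 100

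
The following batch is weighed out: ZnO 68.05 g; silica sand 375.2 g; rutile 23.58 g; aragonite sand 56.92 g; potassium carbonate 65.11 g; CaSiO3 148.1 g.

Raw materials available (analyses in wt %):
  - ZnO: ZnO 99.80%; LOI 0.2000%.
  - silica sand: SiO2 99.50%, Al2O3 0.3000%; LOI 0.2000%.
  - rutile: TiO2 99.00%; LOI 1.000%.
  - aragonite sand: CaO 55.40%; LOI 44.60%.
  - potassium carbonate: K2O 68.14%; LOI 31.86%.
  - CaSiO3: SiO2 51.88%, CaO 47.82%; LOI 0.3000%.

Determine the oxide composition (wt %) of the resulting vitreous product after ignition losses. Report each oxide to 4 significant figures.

Glass mass = 689.3 g (batch 737.0 − LOI 47.70).
Composition: TiO2 3.387%, ZnO 9.853%, SiO2 65.31%, CaO 14.85%, Al2O3 0.1633%, K2O 6.437%

Values along the way are printed (rounded to four significant digits) as written — every computation carries exact precision from first step to last — every reported value sees exactly one rounding; derived quantities are recomputed in exact precision (yield, ignition loss, glass mass, six oxide percentages, the totals) using the weight values for 689.3 g of glass exactly as shown in problem or answer.
Oxide-by-oxide delivered mass:
  TiO2: 23.58·0.9900 = 23.34 g
  ZnO: 68.05·0.9980 = 67.91 g
  SiO2: 375.2·0.9950 + 148.1·0.5188 = 450.2 g
  CaO: 56.92·0.5540 + 148.1·0.4782 = 102.4 g
  Al2O3: 375.2·0.003000 = 1.126 g
  K2O: 65.11·0.6814 = 44.37 g
LOI: 68.05·0.002000 + 375.2·0.002000 + 23.58·0.01000 + 56.92·0.4460 + 65.11·0.3186 + 148.1·0.003000 = 47.70 g
batch − LOI leaves glass = 737.0 − 47.70 = 689.3 g (matching Σ of the oxides)
oxide / glass × 100 gives the wt %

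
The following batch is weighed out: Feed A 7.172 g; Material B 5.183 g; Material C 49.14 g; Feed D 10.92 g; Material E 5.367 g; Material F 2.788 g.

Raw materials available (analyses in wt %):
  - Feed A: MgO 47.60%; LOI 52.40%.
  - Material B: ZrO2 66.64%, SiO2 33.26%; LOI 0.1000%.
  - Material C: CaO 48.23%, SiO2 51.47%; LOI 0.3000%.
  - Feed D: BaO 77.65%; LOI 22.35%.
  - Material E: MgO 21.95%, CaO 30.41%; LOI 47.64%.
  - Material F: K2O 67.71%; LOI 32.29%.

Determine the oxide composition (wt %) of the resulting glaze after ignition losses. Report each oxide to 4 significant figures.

All internal work runs at exact precision through every step — mid-chain values are printed rounded to 4 significant figures in the working; every reported number sees exactly one rounding. The derived quantities are re-derived from the weighed amounts per 70.76 g of glass in full precision (net glass mass, totals, ignition loss, the yield, six oxide percentages) as set out in the question or the answer.
Delivered oxide masses:
  K2O: 2.788·0.6771 = 1.888 g
  MgO: 7.172·0.4760 + 5.367·0.2195 = 4.592 g
  CaO: 49.14·0.4823 + 5.367·0.3041 = 25.33 g
  ZrO2: 5.183·0.6664 = 3.454 g
  SiO2: 5.183·0.3326 + 49.14·0.5147 = 27.02 g
  BaO: 10.92·0.7765 = 8.479 g
LOI: 7.172·0.5240 + 5.183·0.001000 + 49.14·0.003000 + 10.92·0.2235 + 5.367·0.4764 + 2.788·0.3229 = 9.808 g
Net of LOI, the glass mass = 80.57 − 9.808 = 70.76 g (consistent with Σ oxide mass)
oxide / glass × 100 gives the wt %

Glass mass = 70.76 g (batch 80.57 − LOI 9.808).
Composition: K2O 2.668%, MgO 6.489%, CaO 35.80%, ZrO2 4.881%, SiO2 38.18%, BaO 11.98%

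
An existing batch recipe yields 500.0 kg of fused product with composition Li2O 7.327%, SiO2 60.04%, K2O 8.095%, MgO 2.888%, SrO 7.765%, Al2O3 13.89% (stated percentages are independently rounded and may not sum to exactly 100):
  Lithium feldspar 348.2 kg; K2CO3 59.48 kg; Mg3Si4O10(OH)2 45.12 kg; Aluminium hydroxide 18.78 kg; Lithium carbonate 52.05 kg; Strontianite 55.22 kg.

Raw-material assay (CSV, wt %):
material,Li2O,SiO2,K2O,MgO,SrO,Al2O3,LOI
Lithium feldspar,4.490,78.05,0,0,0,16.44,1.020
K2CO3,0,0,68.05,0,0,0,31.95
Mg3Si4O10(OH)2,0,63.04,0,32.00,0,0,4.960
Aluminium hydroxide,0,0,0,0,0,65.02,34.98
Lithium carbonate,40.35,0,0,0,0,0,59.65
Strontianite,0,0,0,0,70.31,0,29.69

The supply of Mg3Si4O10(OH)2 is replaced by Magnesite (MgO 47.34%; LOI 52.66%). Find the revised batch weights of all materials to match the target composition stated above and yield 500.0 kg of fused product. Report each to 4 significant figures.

All internal work keeps exact precision end to end. Working values are displayed rounded to 4 significant figures across the worked steps; every reported number includes exactly one rounding; derived quantities are rebuilt from the weighed amounts at 500.0 kg of glass at exact precision (the yield, glass mass, six oxide percentages, totals, ignition loss) exactly as shown in question or answer.
Target masses of each oxide per 500.0 kg fused product:
  Li2O: 7.327% × 500.0 = 36.64 kg
  SiO2: 60.04% × 500.0 = 300.2 kg
  K2O: 8.095% × 500.0 = 40.48 kg
  MgO: 2.888% × 500.0 = 14.44 kg
  SrO: 7.765% × 500.0 = 38.83 kg
  Al2O3: 13.89% × 500.0 = 69.45 kg
Checking each oxide sum using the reported weights, relative to the basis at hand (delivered sums recover each target within answer rounding):
  Li2O: 384.6·0.04490 + 47.99·0.4035 = 36.63 kg (target 36.64 kg)
  SiO2: 384.6·0.7805 = 300.2 kg (target 300.2 kg)
  K2O: 59.48·0.6805 = 40.48 kg (target 40.48 kg)
  MgO: 30.50·0.4734 = 14.44 kg (target 14.44 kg)
  SrO: 55.22·0.7031 = 38.83 kg (target 38.83 kg)
  Al2O3: 384.6·0.1644 + 9.563·0.6502 = 69.45 kg (target 69.45 kg)
Glass-mass bookkeeping: Σ batch − LOI loss = 500.0 kg (oxide target masses add up to 500.0 kg; versus the stated basis of 500.0 kg — rounding explains the deltas).
Batch total: Σ batch = 587.4 kg; Σ batch·LOI gives LOI loss = 87.35 kg; glass ÷ batch gives a yield of 85.13%.

Revised batch per 500.0 kg fused product:
  Lithium feldspar: 384.6 kg
  K2CO3: 59.48 kg
  Magnesite: 30.50 kg
  Aluminium hydroxide: 9.563 kg
  Lithium carbonate: 47.99 kg
  Strontianite: 55.22 kg
Total batch = 587.4 kg; LOI loss = 87.35 kg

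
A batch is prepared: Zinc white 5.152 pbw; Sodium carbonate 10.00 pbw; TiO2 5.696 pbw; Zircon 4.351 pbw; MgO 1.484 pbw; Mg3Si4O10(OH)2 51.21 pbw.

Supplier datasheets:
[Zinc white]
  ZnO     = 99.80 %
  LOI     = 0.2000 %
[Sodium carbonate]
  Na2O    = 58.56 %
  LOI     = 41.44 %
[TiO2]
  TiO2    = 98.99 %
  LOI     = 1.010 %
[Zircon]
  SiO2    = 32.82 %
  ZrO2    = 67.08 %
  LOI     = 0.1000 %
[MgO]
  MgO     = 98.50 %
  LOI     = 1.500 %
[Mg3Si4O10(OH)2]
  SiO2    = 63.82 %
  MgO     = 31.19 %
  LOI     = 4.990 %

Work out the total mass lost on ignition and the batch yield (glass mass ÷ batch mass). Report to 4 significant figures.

LOI loss = 6.794 pbw; glass = 71.10 pbw; yield = 91.28%

Values along the way appear with 4-significant-figure rounding when written out; all arithmetic carries full precision from start to finish; each reported number includes exactly one rounding — all derived quantities, including totals, net glass mass, the yield, LOI, the six compositions, are computed starting from the weights at 71.10 pbw of glass at full float precision, as they appear in the problem or answer text.
LOI of each material in turn:
  Zinc white: 5.152 × 0.002000 = 0.01030 pbw
  Sodium carbonate: 10.00 × 0.4144 = 4.144 pbw
  TiO2: 5.696 × 0.01010 = 0.05753 pbw
  Zircon: 4.351 × 0.001000 = 0.004351 pbw
  MgO: 1.484 × 0.01500 = 0.02226 pbw
  Mg3Si4O10(OH)2: 51.21 × 0.04990 = 2.555 pbw
Total LOI = 6.794 pbw
Glass = batch − LOI = 77.89 − 6.794 = 71.10 pbw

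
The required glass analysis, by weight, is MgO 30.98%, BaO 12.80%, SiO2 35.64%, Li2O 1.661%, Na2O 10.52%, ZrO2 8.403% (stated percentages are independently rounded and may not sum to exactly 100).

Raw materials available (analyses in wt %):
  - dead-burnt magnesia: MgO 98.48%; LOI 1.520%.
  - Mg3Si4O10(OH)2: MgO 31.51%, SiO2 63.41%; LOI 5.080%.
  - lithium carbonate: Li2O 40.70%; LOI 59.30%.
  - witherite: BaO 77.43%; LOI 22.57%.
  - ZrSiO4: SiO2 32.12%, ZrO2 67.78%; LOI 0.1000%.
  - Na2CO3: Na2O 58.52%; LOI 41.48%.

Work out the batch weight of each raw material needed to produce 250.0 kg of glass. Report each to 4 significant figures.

In-progress results are shown, with 4-significant-digit rounding, across the worked steps — all internal work carries full float precision at every stage — each reported result is rounded exactly once; all derived quantities, including glass mass, totals, six oxide percentages, the yield, ignition loss, are computed using the weight values on 250.0 kg of glass at exact precision exactly as shown in the problem or answer text.
Per-oxide target masses for 250.0 kg glass:
  MgO: 30.98% × 250.0 = 77.45 kg
  BaO: 12.80% × 250.0 = 32.00 kg
  SiO2: 35.64% × 250.0 = 89.10 kg
  Li2O: 1.661% × 250.0 = 4.152 kg
  Na2O: 10.52% × 250.0 = 26.30 kg
  ZrO2: 8.403% × 250.0 = 21.01 kg
Mass-balance tally per oxide given the weights on record, at the basis given (each sum matches its target mass exact up to rounding of places):
  MgO: 38.71·0.9848 + 124.8·0.3151 = 77.45 kg (target 77.45 kg)
  BaO: 41.33·0.7743 = 32.00 kg (target 32.00 kg)
  SiO2: 124.8·0.6341 + 30.99·0.3212 = 89.09 kg (target 89.10 kg)
  Li2O: 10.20·0.4070 = 4.151 kg (target 4.152 kg)
  Na2O: 44.94·0.5852 = 26.30 kg (target 26.30 kg)
  ZrO2: 30.99·0.6778 = 21.01 kg (target 21.01 kg)
Glass mass check: total batch − LOI = 250.0 kg (the Σ of target masses is 250.0 kg; versus the stated basis of 250.0 kg — a pure rounding effect).
Total batch = Σ batch = 291.0 kg; Σ batch·LOI gives LOI loss = 40.98 kg; the yield ratio, glass ÷ batch: 85.92%.

Batch per 250.0 kg glass:
  dead-burnt magnesia: 38.71 kg
  Mg3Si4O10(OH)2: 124.8 kg
  lithium carbonate: 10.20 kg
  witherite: 41.33 kg
  ZrSiO4: 30.99 kg
  Na2CO3: 44.94 kg
Total batch = 291.0 kg; LOI loss = 40.98 kg; yield = 85.92%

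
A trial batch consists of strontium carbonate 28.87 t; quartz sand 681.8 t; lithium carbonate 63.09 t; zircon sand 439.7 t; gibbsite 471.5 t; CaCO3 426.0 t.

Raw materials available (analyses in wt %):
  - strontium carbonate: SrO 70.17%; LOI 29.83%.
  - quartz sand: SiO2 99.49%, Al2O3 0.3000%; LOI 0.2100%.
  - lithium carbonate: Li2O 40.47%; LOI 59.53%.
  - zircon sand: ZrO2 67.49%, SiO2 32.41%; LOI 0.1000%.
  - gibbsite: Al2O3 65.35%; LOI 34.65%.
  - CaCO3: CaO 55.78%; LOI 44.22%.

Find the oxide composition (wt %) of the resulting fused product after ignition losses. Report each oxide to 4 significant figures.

Glass mass = 1711 t (batch 2111 − LOI 399.8).
Composition: CaO 13.89%, ZrO2 17.34%, SiO2 47.97%, Li2O 1.492%, Al2O3 18.13%, SrO 1.184%

Intermediates appear, rounded to four significant figures, on the page; the working math carries full float precision all the way through — every reported number is rounded exactly once — all derived quantities are carried in full precision (totals, six oxide percentages, yield, glass mass, ignition loss) using the weight values per 1711 t of glass, precisely as stated by either problem or answer.
Mass of each oxide from the mix:
  CaO: 426.0·0.5578 = 237.6 t
  ZrO2: 439.7·0.6749 = 296.8 t
  SiO2: 681.8·0.9949 + 439.7·0.3241 = 820.8 t
  Li2O: 63.09·0.4047 = 25.53 t
  Al2O3: 681.8·0.003000 + 471.5·0.6535 = 310.2 t
  SrO: 28.87·0.7017 = 20.26 t
LOI: 28.87·0.2983 + 681.8·0.002100 + 63.09·0.5953 + 439.7·0.001000 + 471.5·0.3465 + 426.0·0.4422 = 399.8 t
The glass mass, total less LOI, = 2111 − 399.8 = 1711 t (matching Σ of the oxides)
percent by weight: oxide/glass ×100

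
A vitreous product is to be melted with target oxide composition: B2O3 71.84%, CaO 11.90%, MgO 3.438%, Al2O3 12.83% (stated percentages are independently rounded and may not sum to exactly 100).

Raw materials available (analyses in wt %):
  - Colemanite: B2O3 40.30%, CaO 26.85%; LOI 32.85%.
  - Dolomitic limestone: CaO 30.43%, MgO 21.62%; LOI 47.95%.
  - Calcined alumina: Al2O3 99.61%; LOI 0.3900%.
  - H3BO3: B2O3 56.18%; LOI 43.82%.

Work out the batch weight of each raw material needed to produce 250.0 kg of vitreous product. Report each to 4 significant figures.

Batch per 250.0 kg vitreous product:
  Colemanite: 65.75 kg
  Dolomitic limestone: 39.75 kg
  Calcined alumina: 32.20 kg
  H3BO3: 272.5 kg
Total batch = 410.2 kg; LOI loss = 160.2 kg; yield = 60.95%

Mid-chain values are printed rounded to four significant digits between the steps — all internal work holds full float precision end to end; each reported number is rounded a single time — derived quantities are recomputed in exact precision (net glass mass, the yield, the four compositions, the totals, ignition loss) using the weight values for 250.0 kg of glass as quoted within the problem or the answer.
The oxide mass targets at 250.0 kg vitreous product:
  B2O3: 71.84% × 250.0 = 179.6 kg
  CaO: 11.90% × 250.0 = 29.75 kg
  MgO: 3.438% × 250.0 = 8.595 kg
  Al2O3: 12.83% × 250.0 = 32.08 kg
Sums-versus-targets review applying the batch weights above, against the basis in use (each sum matches its target mass exact up to rounding of places):
  B2O3: 65.75·0.4030 + 272.5·0.5618 = 179.6 kg (target 179.6 kg)
  CaO: 65.75·0.2685 + 39.75·0.3043 = 29.75 kg (target 29.75 kg)
  MgO: 39.75·0.2162 = 8.594 kg (target 8.595 kg)
  Al2O3: 32.20·0.9961 = 32.07 kg (target 32.08 kg)
Auditing the glass mass value: whole batch net of LOI = 250.0 kg (oxide target masses add up to 250.0 kg; versus the stated basis of 250.0 kg — rounding explains the deltas).
Total batch = Σ batch = 410.2 kg; the LOI term Σ batch·LOI equals 160.2 kg; glass ÷ batch gives a yield of 60.95%.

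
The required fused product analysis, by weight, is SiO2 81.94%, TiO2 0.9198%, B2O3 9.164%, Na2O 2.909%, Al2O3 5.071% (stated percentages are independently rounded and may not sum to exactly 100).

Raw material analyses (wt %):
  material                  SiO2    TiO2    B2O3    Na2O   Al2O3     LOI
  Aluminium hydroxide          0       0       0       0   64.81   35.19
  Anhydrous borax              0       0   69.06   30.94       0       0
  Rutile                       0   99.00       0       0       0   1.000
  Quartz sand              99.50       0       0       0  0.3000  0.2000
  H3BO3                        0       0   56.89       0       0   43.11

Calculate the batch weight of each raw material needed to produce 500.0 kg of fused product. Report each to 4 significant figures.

Batch per 500.0 kg fused product:
  Aluminium hydroxide: 37.22 kg
  Anhydrous borax: 47.01 kg
  Rutile: 4.645 kg
  Quartz sand: 411.8 kg
  H3BO3: 23.47 kg
Total batch = 524.1 kg; LOI loss = 24.09 kg; yield = 95.40%

The intermediate values are displayed rounded to 4 significant figures as written; all arithmetic holds exact precision at each step; each reported result takes a single rounding; the derived quantities are rebuilt using the weight values per 500.0 kg of glass at full precision (the totals, yield, ignition loss, five oxide percentages, glass mass) precisely as stated by the problem or the answer.
The oxide mass targets at 500.0 kg fused product:
  SiO2: 81.94% × 500.0 = 409.7 kg
  TiO2: 0.9198% × 500.0 = 4.599 kg
  B2O3: 9.164% × 500.0 = 45.82 kg
  Na2O: 2.909% × 500.0 = 14.54 kg
  Al2O3: 5.071% × 500.0 = 25.36 kg
A balance pass over the oxides, from the weights as reported, versus the basis set out (sum by sum, the targets are met net of answer rounding effects):
  SiO2: 411.8·0.9950 = 409.7 kg (target 409.7 kg)
  TiO2: 4.645·0.9900 = 4.599 kg (target 4.599 kg)
  B2O3: 47.01·0.6906 + 23.47·0.5689 = 45.82 kg (target 45.82 kg)
  Na2O: 47.01·0.3094 = 14.54 kg (target 14.54 kg)
  Al2O3: 37.22·0.6481 + 411.8·0.003000 = 25.36 kg (target 25.36 kg)
Glass-mass sanity pass: whole batch net of LOI = 500.1 kg (summing oxide targets gives 500.0 kg; against the stated basis, 500.0 kg — deltas are rounding alone).
Batch grand total — Σ batch = 524.1 kg; loss to ignition Σ batch·LOI = 24.09 kg; yield, glass over the total, = 95.40%.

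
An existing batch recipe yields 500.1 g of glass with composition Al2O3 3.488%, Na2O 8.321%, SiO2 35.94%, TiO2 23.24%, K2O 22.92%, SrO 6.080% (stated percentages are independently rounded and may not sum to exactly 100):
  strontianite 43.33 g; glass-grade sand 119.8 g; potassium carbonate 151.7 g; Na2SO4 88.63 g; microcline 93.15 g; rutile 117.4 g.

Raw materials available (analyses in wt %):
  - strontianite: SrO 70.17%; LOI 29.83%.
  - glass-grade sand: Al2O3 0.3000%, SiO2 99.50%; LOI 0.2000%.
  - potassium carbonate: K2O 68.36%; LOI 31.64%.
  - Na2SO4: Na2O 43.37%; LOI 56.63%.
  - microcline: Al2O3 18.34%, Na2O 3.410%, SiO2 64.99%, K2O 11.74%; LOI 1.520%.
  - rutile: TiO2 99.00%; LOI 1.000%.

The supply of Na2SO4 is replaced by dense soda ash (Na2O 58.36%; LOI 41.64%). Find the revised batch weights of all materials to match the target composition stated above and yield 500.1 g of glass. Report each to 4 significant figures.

Revised batch per 500.1 g glass:
  strontianite: 43.33 g
  glass-grade sand: 119.8 g
  potassium carbonate: 151.7 g
  dense soda ash: 65.86 g
  microcline: 93.15 g
  rutile: 117.4 g
Total batch = 591.2 g; LOI loss = 91.18 g

The intermediate values are rounded to four significant digits wherever printed; every computation maintains full precision end to end. Each reported result is rounded once only; all derived quantities, which include LOI, the six compositions, net glass mass, the yield, totals, are carried at full float precision, exactly as shown in either problem or answer, from the batch weights for 500.1 g of glass.
Target masses of each oxide per 500.1 g glass:
  Al2O3: 3.488% × 500.1 = 17.44 g
  Na2O: 8.321% × 500.1 = 41.61 g
  SiO2: 35.94% × 500.1 = 179.7 g
  TiO2: 23.24% × 500.1 = 116.2 g
  K2O: 22.92% × 500.1 = 114.6 g
  SrO: 6.080% × 500.1 = 30.41 g
Mass-balance tally per oxide from the weights as reported, at the basis given (summed amounts equal target values once rounding is allowed for):
  Al2O3: 119.8·0.003000 + 93.15·0.1834 = 17.44 g (target 17.44 g)
  Na2O: 65.86·0.5836 + 93.15·0.03410 = 41.61 g (target 41.61 g)
  SiO2: 119.8·0.9950 + 93.15·0.6499 = 179.7 g (target 179.7 g)
  TiO2: 117.4·0.9900 = 116.2 g (target 116.2 g)
  K2O: 151.7·0.6836 + 93.15·0.1174 = 114.6 g (target 114.6 g)
  SrO: 43.33·0.7017 = 30.40 g (target 30.41 g)
Consistency of the glass mass: batch Σ − ignition loss = 500.1 g (the Σ of target masses is 500.0 g; stated basis 500.1 g — deltas are rounding alone).
Adding the batch up: Σ batch = 591.2 g; loss to ignition Σ batch·LOI = 91.18 g; yield = glass ÷ total batch = 84.58%.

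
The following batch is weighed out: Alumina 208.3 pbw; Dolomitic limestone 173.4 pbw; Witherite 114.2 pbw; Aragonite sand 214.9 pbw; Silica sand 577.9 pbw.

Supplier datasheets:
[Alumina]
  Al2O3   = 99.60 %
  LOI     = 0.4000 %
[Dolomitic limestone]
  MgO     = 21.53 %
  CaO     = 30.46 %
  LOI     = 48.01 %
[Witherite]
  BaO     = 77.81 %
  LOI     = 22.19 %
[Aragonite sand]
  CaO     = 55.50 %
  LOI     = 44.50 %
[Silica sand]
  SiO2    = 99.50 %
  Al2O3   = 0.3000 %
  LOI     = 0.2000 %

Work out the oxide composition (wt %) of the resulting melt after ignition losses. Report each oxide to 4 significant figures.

Glass mass = 1082 pbw (batch 1289 − LOI 206.2).
Composition: MgO 3.449%, SiO2 53.12%, CaO 15.90%, Al2O3 19.33%, BaO 8.209%

Intermediates are shown rounded to four significant digits in the printout. Full precision is maintained at each step — a single rounding completes every reported value — all derived quantities (five oxide percentages, the yield, net glass mass, LOI, totals) are recomputed in full float precision starting from the weights on 1082 pbw of glass, as quoted within the problem or the answer.
Mass of each oxide from the mix:
  MgO: 173.4·0.2153 = 37.33 pbw
  SiO2: 577.9·0.9950 = 575.0 pbw
  CaO: 173.4·0.3046 + 214.9·0.5550 = 172.1 pbw
  Al2O3: 208.3·0.9960 + 577.9·0.003000 = 209.2 pbw
  BaO: 114.2·0.7781 = 88.86 pbw
LOI: 208.3·0.004000 + 173.4·0.4801 + 114.2·0.2219 + 214.9·0.4450 + 577.9·0.002000 = 206.2 pbw
Resulting glass, batch − LOI: 1289 − 206.2 = 1082 pbw (the oxide masses sum to this)
percent share: oxide ÷ glass, ×100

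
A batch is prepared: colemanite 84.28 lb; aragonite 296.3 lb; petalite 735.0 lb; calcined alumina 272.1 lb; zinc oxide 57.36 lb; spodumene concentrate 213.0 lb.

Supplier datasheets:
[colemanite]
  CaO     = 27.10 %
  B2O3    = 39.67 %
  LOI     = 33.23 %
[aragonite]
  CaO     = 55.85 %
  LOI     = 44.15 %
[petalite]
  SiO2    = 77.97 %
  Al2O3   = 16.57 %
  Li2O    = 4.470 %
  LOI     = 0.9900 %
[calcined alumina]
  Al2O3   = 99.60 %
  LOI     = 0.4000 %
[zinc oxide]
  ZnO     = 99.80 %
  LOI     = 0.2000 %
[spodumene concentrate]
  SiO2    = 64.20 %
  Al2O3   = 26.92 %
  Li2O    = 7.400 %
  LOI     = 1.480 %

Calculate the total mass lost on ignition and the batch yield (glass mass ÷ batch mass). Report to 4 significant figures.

Every computation maintains full float precision in all steps — mid-chain values appear, rounded to 4 significant figures, across the worked steps. Each reported figure undergoes a single rounding; the derived quantities, which include six oxide percentages, ignition loss, glass mass, yield, the totals, are carried in exact precision, as written in the problem or answer text, using the weight values per 1488 lb of glass.
Per-material ignition loss:
  colemanite: 84.28 × 0.3323 = 28.01 lb
  aragonite: 296.3 × 0.4415 = 130.8 lb
  petalite: 735.0 × 0.009900 = 7.277 lb
  calcined alumina: 272.1 × 0.004000 = 1.088 lb
  zinc oxide: 57.36 × 0.002000 = 0.1147 lb
  spodumene concentrate: 213.0 × 0.01480 = 3.152 lb
Total LOI = 170.5 lb
Glass = batch − LOI = 1658 − 170.5 = 1488 lb

LOI loss = 170.5 lb; glass = 1488 lb; yield = 89.72%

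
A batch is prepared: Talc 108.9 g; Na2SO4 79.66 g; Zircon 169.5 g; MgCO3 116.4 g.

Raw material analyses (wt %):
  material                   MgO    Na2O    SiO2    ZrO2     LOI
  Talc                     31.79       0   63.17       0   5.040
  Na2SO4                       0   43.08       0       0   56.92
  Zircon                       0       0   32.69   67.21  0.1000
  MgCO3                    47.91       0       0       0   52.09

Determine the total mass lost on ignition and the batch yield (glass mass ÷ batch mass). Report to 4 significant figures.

LOI loss = 111.6 g; glass = 362.8 g; yield = 76.47%

Each numeric step carries full precision throughout — rounding to 4 significant figures extends to every in-between result as displayed. Each reported figure carries a single rounding; all derived quantities, which include the four compositions, net glass mass, LOI, totals, yield, are carried in full float precision, as set out in the problem or answer text, from the weighed amounts for 362.8 g of glass.
Loss on ignition, line by line:
  Talc: 108.9 × 0.05040 = 5.489 g
  Na2SO4: 79.66 × 0.5692 = 45.34 g
  Zircon: 169.5 × 0.001000 = 0.1695 g
  MgCO3: 116.4 × 0.5209 = 60.63 g
Total LOI = 111.6 g
Glass = batch − LOI = 474.5 − 111.6 = 362.8 g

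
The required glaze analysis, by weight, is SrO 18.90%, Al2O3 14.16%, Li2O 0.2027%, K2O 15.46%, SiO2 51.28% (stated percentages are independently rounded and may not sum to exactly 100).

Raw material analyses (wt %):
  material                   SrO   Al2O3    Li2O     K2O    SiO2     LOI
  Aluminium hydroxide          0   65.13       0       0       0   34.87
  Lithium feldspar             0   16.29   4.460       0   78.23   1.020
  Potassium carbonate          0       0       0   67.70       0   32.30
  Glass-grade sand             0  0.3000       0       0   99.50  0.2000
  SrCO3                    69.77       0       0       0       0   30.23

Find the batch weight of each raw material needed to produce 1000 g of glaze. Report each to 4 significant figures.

All arithmetic keeps exact precision at all times; values along the way are printed, with 4-significant-figure rounding, alongside each step — each reported value is rounded once only — derived quantities are computed at full precision (yield, the five compositions, net glass mass, ignition loss, the totals) from the batch weights at 1000 g of glass, precisely as stated by the problem or the answer.
Oxide-by-oxide targets in 1000 g glaze:
  SrO: 18.90% × 1000 = 189.0 g
  Al2O3: 14.16% × 1000 = 141.6 g
  Li2O: 0.2027% × 1000 = 2.027 g
  K2O: 15.46% × 1000 = 154.6 g
  SiO2: 51.28% × 1000 = 512.8 g
Sums-versus-targets review with the batch weights as given, against the basis in use (each sum matches its target mass once rounding is allowed for):
  SrO: 270.9·0.6977 = 189.0 g (target 189.0 g)
  Al2O3: 203.8·0.6513 + 45.45·0.1629 + 479.6·0.003000 = 141.6 g (target 141.6 g)
  Li2O: 45.45·0.04460 = 2.027 g (target 2.027 g)
  K2O: 228.4·0.6770 = 154.6 g (target 154.6 g)
  SiO2: 45.45·0.7823 + 479.6·0.9950 = 512.8 g (target 512.8 g)
Consistency of the glass mass: batch total minus LOI = 1000 g (targets for the oxides total 1000 g; basis as stated: 1000 g — deltas are rounding alone).
Total batch = Σ batch = 1228 g; the LOI term Σ batch·LOI equals 228.2 g; yield: glass divided by total = 81.42%.

Batch per 1000 g glaze:
  Aluminium hydroxide: 203.8 g
  Lithium feldspar: 45.45 g
  Potassium carbonate: 228.4 g
  Glass-grade sand: 479.6 g
  SrCO3: 270.9 g
Total batch = 1228 g; LOI loss = 228.2 g; yield = 81.42%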